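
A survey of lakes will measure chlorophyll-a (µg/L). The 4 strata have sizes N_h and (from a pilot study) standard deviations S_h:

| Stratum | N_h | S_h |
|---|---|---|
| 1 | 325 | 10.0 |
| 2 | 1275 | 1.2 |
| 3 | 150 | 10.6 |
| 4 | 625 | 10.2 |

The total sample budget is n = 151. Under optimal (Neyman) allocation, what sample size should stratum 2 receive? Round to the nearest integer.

Neyman allocation: n_h = n · N_h S_h / Σ N_i S_i, with n = 151.
  stratum 1: N_h·S_h = 325·10.0 = 3250.00
  stratum 2: N_h·S_h = 1275·1.2 = 1530.00
  stratum 3: N_h·S_h = 150·10.6 = 1590.00
  stratum 4: N_h·S_h = 625·10.2 = 6375.00
Σ N_h S_h = 12745.00
n for stratum 2 = 151·1530.00/12745.00 = 18.127 → 18

18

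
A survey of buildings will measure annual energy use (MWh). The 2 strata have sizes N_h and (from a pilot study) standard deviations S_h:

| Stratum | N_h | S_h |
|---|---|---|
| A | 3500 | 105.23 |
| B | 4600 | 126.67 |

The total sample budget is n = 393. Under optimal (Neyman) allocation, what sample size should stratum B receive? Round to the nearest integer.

241

Neyman allocation: n_h = n · N_h S_h / Σ N_i S_i, with n = 393.
  stratum A: N_h·S_h = 3500·105.23 = 368305.00
  stratum B: N_h·S_h = 4600·126.67 = 582682.00
Σ N_h S_h = 950987.00
n for stratum B = 393·582682.00/950987.00 = 240.796 → 241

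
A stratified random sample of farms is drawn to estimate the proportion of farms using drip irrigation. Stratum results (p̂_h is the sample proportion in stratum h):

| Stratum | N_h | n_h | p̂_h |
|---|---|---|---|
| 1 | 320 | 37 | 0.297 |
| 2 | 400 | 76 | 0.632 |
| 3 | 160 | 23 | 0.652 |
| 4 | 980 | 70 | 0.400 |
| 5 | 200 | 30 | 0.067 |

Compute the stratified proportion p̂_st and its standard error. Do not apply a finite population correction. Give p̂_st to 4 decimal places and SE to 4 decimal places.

p̂_st ≈ 0.4163, SE ≈ 0.0336

N = 2060; stratum weights W_h = N_h/N.
p̂_st = Σ W_h p̂_h = (320·0.297 + 400·0.632 + 160·0.652 + 980·0.400 + 200·0.067)/2060 = 0.41629
V̂(p̂_st) = Σ W_h² p̂_h(1−p̂_h)/(n_h−1):
  stratum 1: (320/2060)²·0.297·0.703/36 = 0.000139951
  stratum 2: (400/2060)²·0.632·0.368/75 = 0.00011692
  stratum 3: (160/2060)²·0.652·0.348/22 = 6.22171e-05
  stratum 4: (980/2060)²·0.400·0.600/69 = 0.000787191
  stratum 5: (200/2060)²·0.067·0.933/29 = 2.03181e-05
V̂(p̂_st) = 0.0011266; SE = √V̂ = 0.0335648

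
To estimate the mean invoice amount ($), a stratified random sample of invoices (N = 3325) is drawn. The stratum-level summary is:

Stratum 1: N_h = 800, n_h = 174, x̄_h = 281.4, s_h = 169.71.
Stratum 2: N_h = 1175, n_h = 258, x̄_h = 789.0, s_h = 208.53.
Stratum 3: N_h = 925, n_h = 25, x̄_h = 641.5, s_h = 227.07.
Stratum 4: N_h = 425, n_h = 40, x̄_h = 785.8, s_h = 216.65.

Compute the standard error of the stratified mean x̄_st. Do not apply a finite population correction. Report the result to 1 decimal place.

SE(x̄_st) ≈ 14.5

V̂(x̄_st) = Σ W_h² s_h²/n_h, with W_h = N_h/N and N = 3325:
  stratum 1: (800/3325)²·169.71²/174 = 9.58214
  stratum 2: (1175/3325)²·208.53²/258 = 21.048
  stratum 3: (925/3325)²·227.07²/25 = 159.617
  stratum 4: (425/3325)²·216.65²/40 = 19.1713
V̂(x̄_st) = 209.419
SE(x̄_st) = √209.419 = 14.4713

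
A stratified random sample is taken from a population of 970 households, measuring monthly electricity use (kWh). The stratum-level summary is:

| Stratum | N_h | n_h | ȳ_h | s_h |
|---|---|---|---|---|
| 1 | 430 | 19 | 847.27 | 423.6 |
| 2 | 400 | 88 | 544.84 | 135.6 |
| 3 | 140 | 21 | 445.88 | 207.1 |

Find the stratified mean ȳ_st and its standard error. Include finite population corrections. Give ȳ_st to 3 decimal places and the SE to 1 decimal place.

ȳ_st ≈ 664.624, SE ≈ 42.9

ȳ_st = Σ W_h ȳ_h = (430·847.27 + 400·544.84 + 140·445.88)/970 = 664.62402
V̂(ȳ_st) = Σ W_h² (1 − n_h/N_h) s_h²/n_h, with W_h = N_h/N and N = 970:
  stratum 1: (430/970)²·(1 − 19/430)·423.6²/19 = 1773.88
  stratum 2: (400/970)²·(1 − 88/400)·135.6²/88 = 27.7145
  stratum 3: (140/970)²·(1 − 21/140)·207.1²/21 = 36.1637
V̂(ȳ_st) = 1837.76
SE(ȳ_st) = √1837.76 = 42.8691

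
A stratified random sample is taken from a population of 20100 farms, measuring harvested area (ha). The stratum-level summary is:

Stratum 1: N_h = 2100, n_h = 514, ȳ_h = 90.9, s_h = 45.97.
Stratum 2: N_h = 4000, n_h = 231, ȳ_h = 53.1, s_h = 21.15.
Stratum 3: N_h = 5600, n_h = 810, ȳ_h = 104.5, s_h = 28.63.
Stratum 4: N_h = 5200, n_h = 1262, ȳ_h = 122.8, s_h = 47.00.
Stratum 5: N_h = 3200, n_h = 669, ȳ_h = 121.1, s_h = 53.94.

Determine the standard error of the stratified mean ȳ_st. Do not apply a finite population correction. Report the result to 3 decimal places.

V̂(ȳ_st) = Σ W_h² s_h²/n_h, with W_h = N_h/N and N = 20100:
  stratum 1: (2100/20100)²·45.97²/514 = 0.0448779
  stratum 2: (4000/20100)²·21.15²/231 = 0.0766896
  stratum 3: (5600/20100)²·28.63²/810 = 0.0785492
  stratum 4: (5200/20100)²·47.00²/1262 = 0.117152
  stratum 5: (3200/20100)²·53.94²/669 = 0.110231
V̂(ȳ_st) = 0.4275
SE(ȳ_st) = √0.4275 = 0.653835

SE(ȳ_st) ≈ 0.654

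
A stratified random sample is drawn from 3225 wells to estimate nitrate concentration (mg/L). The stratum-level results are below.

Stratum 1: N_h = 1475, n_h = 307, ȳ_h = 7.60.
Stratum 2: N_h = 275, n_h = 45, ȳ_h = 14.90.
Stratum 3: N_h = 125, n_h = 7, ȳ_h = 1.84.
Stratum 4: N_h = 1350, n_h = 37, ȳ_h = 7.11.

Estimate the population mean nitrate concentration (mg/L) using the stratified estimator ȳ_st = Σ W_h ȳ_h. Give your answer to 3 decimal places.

N = Σ N_h = 3225. Stratum weights W_h = N_h/N.
ȳ_st = (1475·7.60 + 275·14.90 + 125·1.84 + 1350·7.11) / 3225 = 7.79411

ȳ_st ≈ 7.794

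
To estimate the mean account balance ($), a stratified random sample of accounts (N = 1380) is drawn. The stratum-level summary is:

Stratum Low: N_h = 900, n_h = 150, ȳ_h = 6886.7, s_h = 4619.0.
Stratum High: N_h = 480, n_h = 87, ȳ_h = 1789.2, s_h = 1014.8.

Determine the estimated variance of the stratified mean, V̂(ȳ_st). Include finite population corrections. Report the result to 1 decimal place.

V̂(ȳ_st) ≈ 51586.4

V̂(ȳ_st) = Σ W_h² (1 − n_h/N_h) s_h²/n_h, with W_h = N_h/N and N = 1380:
  stratum Low: (900/1380)²·(1 − 150/900)·4619.0²/150 = 50413.9
  stratum High: (480/1380)²·(1 − 87/480)·1014.8²/87 = 1172.51
V̂(ȳ_st) = 51586.4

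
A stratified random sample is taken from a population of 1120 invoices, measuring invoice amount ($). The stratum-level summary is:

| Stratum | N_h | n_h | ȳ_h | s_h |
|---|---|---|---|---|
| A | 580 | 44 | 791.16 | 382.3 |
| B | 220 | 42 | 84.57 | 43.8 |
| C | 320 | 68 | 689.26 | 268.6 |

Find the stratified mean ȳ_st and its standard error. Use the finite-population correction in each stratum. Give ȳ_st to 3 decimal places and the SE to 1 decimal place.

ȳ_st ≈ 623.251, SE ≈ 29.9

ȳ_st = Σ W_h ȳ_h = (580·791.16 + 220·84.57 + 320·689.26)/1120 = 623.25125
V̂(ȳ_st) = Σ W_h² (1 − n_h/N_h) s_h²/n_h, with W_h = N_h/N and N = 1120:
  stratum A: (580/1120)²·(1 − 44/580)·382.3²/44 = 823.214
  stratum B: (220/1120)²·(1 − 42/220)·43.8²/42 = 1.42595
  stratum C: (320/1120)²·(1 − 68/320)·268.6²/68 = 68.2052
V̂(ȳ_st) = 892.845
SE(ȳ_st) = √892.845 = 29.8805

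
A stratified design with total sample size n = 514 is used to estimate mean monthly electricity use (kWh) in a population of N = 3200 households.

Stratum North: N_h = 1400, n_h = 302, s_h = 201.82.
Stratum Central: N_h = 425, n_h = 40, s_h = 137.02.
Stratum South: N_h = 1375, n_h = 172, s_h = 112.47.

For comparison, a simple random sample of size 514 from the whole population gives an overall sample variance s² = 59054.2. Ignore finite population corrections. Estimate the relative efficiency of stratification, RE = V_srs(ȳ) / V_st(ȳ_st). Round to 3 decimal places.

RE ≈ 2.410

V̂(ȳ_st) = Σ W_h² s_h²/n_h, with W_h = N_h/N and N = 3200:
  stratum North: (1400/3200)²·201.82²/302 = 25.8153
  stratum Central: (425/3200)²·137.02²/40 = 8.27915
  stratum South: (1375/3200)²·112.47²/172 = 13.5785
V_st = 47.6729
V_srs = s²/n = 59054.2/514 = 114.891
Relative efficiency = V_srs / V_st = 114.891/47.6729 = 2.4100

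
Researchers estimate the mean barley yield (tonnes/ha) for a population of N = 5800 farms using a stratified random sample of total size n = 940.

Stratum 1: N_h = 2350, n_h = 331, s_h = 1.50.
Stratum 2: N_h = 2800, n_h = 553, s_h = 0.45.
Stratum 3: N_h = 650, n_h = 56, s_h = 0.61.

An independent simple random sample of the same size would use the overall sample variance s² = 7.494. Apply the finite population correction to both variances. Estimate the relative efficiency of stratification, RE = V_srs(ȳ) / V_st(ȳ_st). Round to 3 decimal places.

RE ≈ 6.054

V̂(ȳ_st) = Σ W_h² (1 − n_h/N_h) s_h²/n_h, with W_h = N_h/N and N = 5800:
  stratum 1: (2350/5800)²·(1 − 331/2350)·1.50²/331 = 0.000958744
  stratum 2: (2800/5800)²·(1 − 553/2800)·0.45²/553 = 6.84865e-05
  stratum 3: (650/5800)²·(1 − 56/650)·0.61²/56 = 7.62633e-05
V_st = 0.00110349
V_srs = (1 − 940/5800)·7.494/940 = 0.00668027
Relative efficiency = V_srs / V_st = 0.00668027/0.00110349 = 6.0537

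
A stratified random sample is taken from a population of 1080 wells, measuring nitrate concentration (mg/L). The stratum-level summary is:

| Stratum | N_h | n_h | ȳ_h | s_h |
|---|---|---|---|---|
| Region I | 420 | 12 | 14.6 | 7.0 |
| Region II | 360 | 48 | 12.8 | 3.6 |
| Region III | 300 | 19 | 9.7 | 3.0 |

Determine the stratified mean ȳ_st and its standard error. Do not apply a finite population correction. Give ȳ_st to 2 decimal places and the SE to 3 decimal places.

ȳ_st = Σ W_h ȳ_h = (420·14.6 + 360·12.8 + 300·9.7)/1080 = 12.63889
V̂(ȳ_st) = Σ W_h² s_h²/n_h, with W_h = N_h/N and N = 1080:
  stratum Region I: (420/1080)²·7.0²/12 = 0.617541
  stratum Region II: (360/1080)²·3.6²/48 = 0.03
  stratum Region III: (300/1080)²·3.0²/19 = 0.0365497
V̂(ȳ_st) = 0.684091
SE(ȳ_st) = √0.684091 = 0.827098

ȳ_st ≈ 12.64, SE ≈ 0.827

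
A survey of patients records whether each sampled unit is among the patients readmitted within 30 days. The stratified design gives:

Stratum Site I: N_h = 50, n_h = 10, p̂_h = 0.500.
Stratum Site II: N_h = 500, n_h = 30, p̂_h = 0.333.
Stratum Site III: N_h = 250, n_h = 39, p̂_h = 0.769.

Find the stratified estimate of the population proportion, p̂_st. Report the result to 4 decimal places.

p̂_st ≈ 0.4797

N = 800; stratum weights W_h = N_h/N.
p̂_st = Σ W_h p̂_h = (50·0.500 + 500·0.333 + 250·0.769)/800 = 0.47969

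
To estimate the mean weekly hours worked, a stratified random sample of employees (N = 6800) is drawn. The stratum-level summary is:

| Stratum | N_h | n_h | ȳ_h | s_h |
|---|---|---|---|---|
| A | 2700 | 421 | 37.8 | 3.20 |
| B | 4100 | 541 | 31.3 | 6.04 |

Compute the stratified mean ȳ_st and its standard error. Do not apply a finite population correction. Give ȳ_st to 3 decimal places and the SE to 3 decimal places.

ȳ_st ≈ 33.881, SE ≈ 0.168

ȳ_st = Σ W_h ȳ_h = (2700·37.8 + 4100·31.3)/6800 = 33.88088
V̂(ȳ_st) = Σ W_h² s_h²/n_h, with W_h = N_h/N and N = 6800:
  stratum A: (2700/6800)²·3.20²/421 = 0.00383467
  stratum B: (4100/6800)²·6.04²/541 = 0.0245147
V̂(ȳ_st) = 0.0283494
SE(ȳ_st) = √0.0283494 = 0.168373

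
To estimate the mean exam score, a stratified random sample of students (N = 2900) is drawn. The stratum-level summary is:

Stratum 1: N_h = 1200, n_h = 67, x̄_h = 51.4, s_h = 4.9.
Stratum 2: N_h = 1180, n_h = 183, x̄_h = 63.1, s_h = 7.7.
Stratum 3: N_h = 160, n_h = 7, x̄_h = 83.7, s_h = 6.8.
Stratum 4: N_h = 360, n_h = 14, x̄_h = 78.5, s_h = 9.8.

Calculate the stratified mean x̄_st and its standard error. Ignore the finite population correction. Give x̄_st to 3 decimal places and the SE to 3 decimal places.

x̄_st = Σ W_h x̄_h = (1200·51.4 + 1180·63.1 + 160·83.7 + 360·78.5)/2900 = 61.30690
V̂(x̄_st) = Σ W_h² s_h²/n_h, with W_h = N_h/N and N = 2900:
  stratum 1: (1200/2900)²·4.9²/67 = 0.0613598
  stratum 2: (1180/2900)²·7.7²/183 = 0.0536412
  stratum 3: (160/2900)²·6.8²/7 = 0.0201078
  stratum 4: (360/2900)²·9.8²/14 = 0.105714
V̂(x̄_st) = 0.240823
SE(x̄_st) = √0.240823 = 0.490737

x̄_st ≈ 61.307, SE ≈ 0.491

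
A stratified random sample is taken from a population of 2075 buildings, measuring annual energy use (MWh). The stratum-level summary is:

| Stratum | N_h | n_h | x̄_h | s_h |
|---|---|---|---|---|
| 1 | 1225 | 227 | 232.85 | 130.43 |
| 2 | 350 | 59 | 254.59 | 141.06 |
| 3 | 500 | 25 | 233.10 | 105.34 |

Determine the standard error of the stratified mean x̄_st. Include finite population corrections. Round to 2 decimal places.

SE(x̄_st) ≈ 7.33

V̂(x̄_st) = Σ W_h² (1 − n_h/N_h) s_h²/n_h, with W_h = N_h/N and N = 2075:
  stratum 1: (1225/2075)²·(1 − 227/1225)·130.43²/227 = 21.2794
  stratum 2: (350/2075)²·(1 − 59/350)·141.06²/59 = 7.97775
  stratum 3: (500/2075)²·(1 − 25/500)·105.34²/25 = 24.4835
V̂(x̄_st) = 53.7407
SE(x̄_st) = √53.7407 = 7.3308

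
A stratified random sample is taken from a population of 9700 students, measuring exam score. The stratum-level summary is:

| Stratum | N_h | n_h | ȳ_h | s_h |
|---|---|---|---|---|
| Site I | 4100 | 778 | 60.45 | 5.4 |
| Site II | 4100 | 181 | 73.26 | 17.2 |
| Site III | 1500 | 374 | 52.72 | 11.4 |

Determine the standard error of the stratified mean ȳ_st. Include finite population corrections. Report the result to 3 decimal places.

V̂(ȳ_st) = Σ W_h² (1 − n_h/N_h) s_h²/n_h, with W_h = N_h/N and N = 9700:
  stratum Site I: (4100/9700)²·(1 − 778/4100)·5.4²/778 = 0.0054256
  stratum Site II: (4100/9700)²·(1 − 181/4100)·17.2²/181 = 0.279122
  stratum Site III: (1500/9700)²·(1 − 374/1500)·11.4²/374 = 0.0062377
V̂(ȳ_st) = 0.290785
SE(ȳ_st) = √0.290785 = 0.539245

SE(ȳ_st) ≈ 0.539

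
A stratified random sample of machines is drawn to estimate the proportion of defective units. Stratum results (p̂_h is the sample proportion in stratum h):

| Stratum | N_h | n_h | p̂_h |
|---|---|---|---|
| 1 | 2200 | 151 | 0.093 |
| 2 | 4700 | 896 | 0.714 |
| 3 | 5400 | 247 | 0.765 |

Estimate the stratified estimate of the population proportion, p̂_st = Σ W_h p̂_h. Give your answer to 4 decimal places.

p̂_st ≈ 0.6253

N = 12300; stratum weights W_h = N_h/N.
p̂_st = Σ W_h p̂_h = (2200·0.093 + 4700·0.714 + 5400·0.765)/12300 = 0.62532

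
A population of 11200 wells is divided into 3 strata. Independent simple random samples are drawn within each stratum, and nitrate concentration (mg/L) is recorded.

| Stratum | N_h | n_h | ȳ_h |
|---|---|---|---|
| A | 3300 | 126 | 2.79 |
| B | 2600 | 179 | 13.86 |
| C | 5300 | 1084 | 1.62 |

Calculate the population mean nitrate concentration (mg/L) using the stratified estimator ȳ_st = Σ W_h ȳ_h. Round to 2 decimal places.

N = Σ N_h = 11200. Stratum weights W_h = N_h/N.
ȳ_st = (3300·2.79 + 2600·13.86 + 5300·1.62) / 11200 = 4.8062

ȳ_st ≈ 4.81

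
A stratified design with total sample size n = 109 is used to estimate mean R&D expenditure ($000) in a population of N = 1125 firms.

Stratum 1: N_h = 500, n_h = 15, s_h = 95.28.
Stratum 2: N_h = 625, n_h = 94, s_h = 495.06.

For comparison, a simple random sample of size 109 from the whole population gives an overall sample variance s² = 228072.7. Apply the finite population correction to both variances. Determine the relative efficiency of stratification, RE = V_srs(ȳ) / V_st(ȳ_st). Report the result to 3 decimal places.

V̂(ȳ_st) = Σ W_h² (1 − n_h/N_h) s_h²/n_h, with W_h = N_h/N and N = 1125:
  stratum 1: (500/1125)²·(1 − 15/500)·95.28²/15 = 115.963
  stratum 2: (625/1125)²·(1 − 94/625)·495.06²/94 = 683.687
V_st = 799.65
V_srs = (1 − 109/1125)·228072.7/109 = 1889.68
Relative efficiency = V_srs / V_st = 1889.68/799.65 = 2.3631

RE ≈ 2.363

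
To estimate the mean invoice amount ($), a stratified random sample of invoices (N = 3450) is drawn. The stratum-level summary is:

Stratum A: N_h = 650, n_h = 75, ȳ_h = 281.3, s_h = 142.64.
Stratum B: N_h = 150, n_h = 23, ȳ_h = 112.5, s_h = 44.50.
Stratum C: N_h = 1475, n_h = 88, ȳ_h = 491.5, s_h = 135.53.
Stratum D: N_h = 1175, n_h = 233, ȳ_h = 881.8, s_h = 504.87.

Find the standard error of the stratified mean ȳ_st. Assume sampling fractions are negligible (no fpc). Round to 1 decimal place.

SE(ȳ_st) ≈ 13.2

V̂(ȳ_st) = Σ W_h² s_h²/n_h, with W_h = N_h/N and N = 3450:
  stratum A: (650/3450)²·142.64²/75 = 9.62964
  stratum B: (150/3450)²·44.50²/23 = 0.162756
  stratum C: (1475/3450)²·135.53²/88 = 38.1535
  stratum D: (1175/3450)²·504.87²/233 = 126.894
V̂(ȳ_st) = 174.84
SE(ȳ_st) = √174.84 = 13.2227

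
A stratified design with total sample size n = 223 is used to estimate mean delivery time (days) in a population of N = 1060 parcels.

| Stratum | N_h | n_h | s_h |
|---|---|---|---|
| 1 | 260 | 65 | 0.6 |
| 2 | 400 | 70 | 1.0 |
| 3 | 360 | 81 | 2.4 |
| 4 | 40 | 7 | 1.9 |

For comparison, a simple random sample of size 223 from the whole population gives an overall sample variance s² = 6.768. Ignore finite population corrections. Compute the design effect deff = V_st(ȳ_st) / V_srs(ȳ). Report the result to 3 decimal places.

V̂(ȳ_st) = Σ W_h² s_h²/n_h, with W_h = N_h/N and N = 1060:
  stratum 1: (260/1060)²·0.6²/65 = 0.000333215
  stratum 2: (400/1060)²·1.0²/70 = 0.00203428
  stratum 3: (360/1060)²·2.4²/81 = 0.00820221
  stratum 4: (40/1060)²·1.9²/7 = 0.000734374
V_st = 0.0113041
V_srs = s²/n = 6.768/223 = 0.0303498
deff = V_st / V_srs = 0.0113041/0.0303498 = 0.3725

deff ≈ 0.372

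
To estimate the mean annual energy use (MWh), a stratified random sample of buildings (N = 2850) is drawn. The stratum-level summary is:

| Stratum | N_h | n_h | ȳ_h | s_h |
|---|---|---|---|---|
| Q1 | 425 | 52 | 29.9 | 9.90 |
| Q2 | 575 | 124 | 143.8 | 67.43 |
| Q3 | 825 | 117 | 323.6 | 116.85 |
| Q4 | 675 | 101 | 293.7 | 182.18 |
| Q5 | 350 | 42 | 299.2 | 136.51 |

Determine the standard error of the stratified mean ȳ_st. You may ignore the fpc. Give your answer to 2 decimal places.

V̂(ȳ_st) = Σ W_h² s_h²/n_h, with W_h = N_h/N and N = 2850:
  stratum Q1: (425/2850)²·9.90²/52 = 0.0419136
  stratum Q2: (575/2850)²·67.43²/124 = 1.49256
  stratum Q3: (825/2850)²·116.85²/117 = 9.77889
  stratum Q4: (675/2850)²·182.18²/101 = 18.4331
  stratum Q5: (350/2850)²·136.51²/42 = 6.69154
V̂(ȳ_st) = 36.438
SE(ȳ_st) = √36.438 = 6.03639

SE(ȳ_st) ≈ 6.04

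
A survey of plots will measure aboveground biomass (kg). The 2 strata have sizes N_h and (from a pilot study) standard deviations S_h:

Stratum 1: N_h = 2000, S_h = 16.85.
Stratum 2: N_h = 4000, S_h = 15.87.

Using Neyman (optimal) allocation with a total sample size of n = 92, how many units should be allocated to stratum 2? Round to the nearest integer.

60

Neyman allocation: n_h = n · N_h S_h / Σ N_i S_i, with n = 92.
  stratum 1: N_h·S_h = 2000·16.85 = 33700.00
  stratum 2: N_h·S_h = 4000·15.87 = 63480.00
Σ N_h S_h = 97180.00
n for stratum 2 = 92·63480.00/97180.00 = 60.096 → 60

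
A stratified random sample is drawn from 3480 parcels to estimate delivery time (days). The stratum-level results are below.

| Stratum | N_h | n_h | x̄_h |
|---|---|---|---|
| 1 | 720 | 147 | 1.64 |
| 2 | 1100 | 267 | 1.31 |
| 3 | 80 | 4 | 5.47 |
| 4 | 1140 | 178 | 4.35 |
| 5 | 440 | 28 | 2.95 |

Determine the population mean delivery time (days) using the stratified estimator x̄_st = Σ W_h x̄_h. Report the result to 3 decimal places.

x̄_st ≈ 2.677

N = Σ N_h = 3480. Stratum weights W_h = N_h/N.
x̄_st = (720·1.64 + 1100·1.31 + 80·5.47 + 1140·4.35 + 440·2.95) / 3480 = 2.67713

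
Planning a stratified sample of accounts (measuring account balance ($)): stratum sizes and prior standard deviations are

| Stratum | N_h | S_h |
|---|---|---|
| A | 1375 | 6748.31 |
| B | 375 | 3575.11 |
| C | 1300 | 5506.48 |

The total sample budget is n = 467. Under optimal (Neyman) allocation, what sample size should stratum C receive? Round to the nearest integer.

Neyman allocation: n_h = n · N_h S_h / Σ N_i S_i, with n = 467.
  stratum A: N_h·S_h = 1375·6748.31 = 9278926.25
  stratum B: N_h·S_h = 375·3575.11 = 1340666.25
  stratum C: N_h·S_h = 1300·5506.48 = 7158424.00
Σ N_h S_h = 17778016.50
n for stratum C = 467·7158424.00/17778016.50 = 188.040 → 188

188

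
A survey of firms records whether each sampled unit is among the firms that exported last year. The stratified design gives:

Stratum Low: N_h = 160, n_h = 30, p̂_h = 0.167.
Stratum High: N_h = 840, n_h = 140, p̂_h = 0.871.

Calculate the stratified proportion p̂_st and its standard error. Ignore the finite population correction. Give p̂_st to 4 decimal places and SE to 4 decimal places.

N = 1000; stratum weights W_h = N_h/N.
p̂_st = Σ W_h p̂_h = (160·0.167 + 840·0.871)/1000 = 0.75836
V̂(p̂_st) = Σ W_h² p̂_h(1−p̂_h)/(n_h−1):
  stratum Low: (160/1000)²·0.167·0.833/29 = 0.000122801
  stratum High: (840/1000)²·0.871·0.129/139 = 0.000570363
V̂(p̂_st) = 0.000693165; SE = √V̂ = 0.026328

p̂_st ≈ 0.7584, SE ≈ 0.0263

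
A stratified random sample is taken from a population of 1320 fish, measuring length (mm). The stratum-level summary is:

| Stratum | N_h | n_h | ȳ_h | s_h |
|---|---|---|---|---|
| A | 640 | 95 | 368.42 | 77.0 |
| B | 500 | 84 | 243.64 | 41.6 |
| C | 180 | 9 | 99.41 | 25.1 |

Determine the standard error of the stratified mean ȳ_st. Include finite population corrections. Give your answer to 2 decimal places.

SE(ȳ_st) ≈ 4.02

V̂(ȳ_st) = Σ W_h² (1 − n_h/N_h) s_h²/n_h, with W_h = N_h/N and N = 1320:
  stratum A: (640/1320)²·(1 − 95/640)·77.0²/95 = 12.4936
  stratum B: (500/1320)²·(1 − 84/500)·41.6²/84 = 2.45936
  stratum C: (180/1320)²·(1 − 9/180)·25.1²/9 = 1.23659
V̂(ȳ_st) = 16.1895
SE(ȳ_st) = √16.1895 = 4.02362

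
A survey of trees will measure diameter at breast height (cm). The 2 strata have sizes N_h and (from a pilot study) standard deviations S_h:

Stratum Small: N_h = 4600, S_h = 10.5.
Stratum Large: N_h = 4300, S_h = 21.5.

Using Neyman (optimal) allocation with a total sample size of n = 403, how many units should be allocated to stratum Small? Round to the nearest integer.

138

Neyman allocation: n_h = n · N_h S_h / Σ N_i S_i, with n = 403.
  stratum Small: N_h·S_h = 4600·10.5 = 48300.00
  stratum Large: N_h·S_h = 4300·21.5 = 92450.00
Σ N_h S_h = 140750.00
n for stratum Small = 403·48300.00/140750.00 = 138.294 → 138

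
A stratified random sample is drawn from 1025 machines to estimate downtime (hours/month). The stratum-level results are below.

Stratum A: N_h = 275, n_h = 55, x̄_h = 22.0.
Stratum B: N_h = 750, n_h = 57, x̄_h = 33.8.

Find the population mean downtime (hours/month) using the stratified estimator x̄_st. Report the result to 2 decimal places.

x̄_st ≈ 30.63

N = Σ N_h = 1025. Stratum weights W_h = N_h/N.
x̄_st = (275·22.0 + 750·33.8) / 1025 = 30.6341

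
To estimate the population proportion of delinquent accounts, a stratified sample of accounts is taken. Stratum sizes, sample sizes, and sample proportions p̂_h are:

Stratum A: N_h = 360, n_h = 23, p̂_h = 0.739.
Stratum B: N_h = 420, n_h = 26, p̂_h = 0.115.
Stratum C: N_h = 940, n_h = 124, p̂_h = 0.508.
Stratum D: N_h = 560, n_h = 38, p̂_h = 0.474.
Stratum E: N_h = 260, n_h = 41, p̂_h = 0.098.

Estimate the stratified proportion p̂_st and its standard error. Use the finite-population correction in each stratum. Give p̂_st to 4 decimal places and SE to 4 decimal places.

N = 2540; stratum weights W_h = N_h/N.
p̂_st = Σ W_h p̂_h = (360·0.739 + 420·0.115 + 940·0.508 + 560·0.474 + 260·0.098)/2540 = 0.42629
V̂(p̂_st) = Σ W_h² (1 − n_h/N_h) p̂_h(1−p̂_h)/(n_h−1):
  stratum A: (360/2540)²·(1 − 23/360)·0.739·0.261/22 = 0.000164865
  stratum B: (420/2540)²·(1 − 26/420)·0.115·0.885/25 = 0.000104419
  stratum C: (940/2540)²·(1 − 124/940)·0.508·0.492/123 = 0.000241587
  stratum D: (560/2540)²·(1 − 38/560)·0.474·0.526/37 = 0.000305319
  stratum E: (260/2540)²·(1 − 41/260)·0.098·0.902/40 = 1.9504e-05
V̂(p̂_st) = 0.000835694; SE = √V̂ = 0.0289084

p̂_st ≈ 0.4263, SE ≈ 0.0289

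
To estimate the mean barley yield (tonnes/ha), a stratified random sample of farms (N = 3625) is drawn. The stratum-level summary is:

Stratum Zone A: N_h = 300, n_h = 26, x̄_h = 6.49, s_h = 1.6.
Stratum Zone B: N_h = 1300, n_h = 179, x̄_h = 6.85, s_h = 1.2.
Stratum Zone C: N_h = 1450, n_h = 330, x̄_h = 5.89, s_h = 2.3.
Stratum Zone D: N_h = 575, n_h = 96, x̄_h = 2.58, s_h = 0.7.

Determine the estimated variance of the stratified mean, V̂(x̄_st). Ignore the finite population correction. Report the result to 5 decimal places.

V̂(x̄_st) = Σ W_h² s_h²/n_h, with W_h = N_h/N and N = 3625:
  stratum Zone A: (300/3625)²·1.6²/26 = 0.000674362
  stratum Zone B: (1300/3625)²·1.2²/179 = 0.00103462
  stratum Zone C: (1450/3625)²·2.3²/330 = 0.00256485
  stratum Zone D: (575/3625)²·0.7²/96 = 0.000128424
V̂(x̄_st) = 0.00440225

V̂(x̄_st) ≈ 0.00440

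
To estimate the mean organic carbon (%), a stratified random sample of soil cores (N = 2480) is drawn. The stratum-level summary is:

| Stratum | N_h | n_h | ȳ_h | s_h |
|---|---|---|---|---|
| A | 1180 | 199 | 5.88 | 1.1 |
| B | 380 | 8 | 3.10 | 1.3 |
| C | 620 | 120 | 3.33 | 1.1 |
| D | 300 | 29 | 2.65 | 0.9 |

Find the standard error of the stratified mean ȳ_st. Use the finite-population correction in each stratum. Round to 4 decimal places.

V̂(ȳ_st) = Σ W_h² (1 − n_h/N_h) s_h²/n_h, with W_h = N_h/N and N = 2480:
  stratum A: (1180/2480)²·(1 − 199/1180)·1.1²/199 = 0.00114441
  stratum B: (380/2480)²·(1 − 8/380)·1.3²/8 = 0.00485534
  stratum C: (620/2480)²·(1 − 120/620)·1.1²/120 = 0.000508233
  stratum D: (300/2480)²·(1 − 29/300)·0.9²/29 = 0.000369211
V̂(ȳ_st) = 0.00687719
SE(ȳ_st) = √0.00687719 = 0.0829288

SE(ȳ_st) ≈ 0.0829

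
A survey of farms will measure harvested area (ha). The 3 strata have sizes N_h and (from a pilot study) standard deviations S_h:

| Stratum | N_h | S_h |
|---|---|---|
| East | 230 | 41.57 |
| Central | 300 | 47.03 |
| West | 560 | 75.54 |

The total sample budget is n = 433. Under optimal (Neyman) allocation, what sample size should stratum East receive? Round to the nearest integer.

Neyman allocation: n_h = n · N_h S_h / Σ N_i S_i, with n = 433.
  stratum East: N_h·S_h = 230·41.57 = 9561.10
  stratum Central: N_h·S_h = 300·47.03 = 14109.00
  stratum West: N_h·S_h = 560·75.54 = 42302.40
Σ N_h S_h = 65972.50
n for stratum East = 433·9561.10/65972.50 = 62.753 → 63

63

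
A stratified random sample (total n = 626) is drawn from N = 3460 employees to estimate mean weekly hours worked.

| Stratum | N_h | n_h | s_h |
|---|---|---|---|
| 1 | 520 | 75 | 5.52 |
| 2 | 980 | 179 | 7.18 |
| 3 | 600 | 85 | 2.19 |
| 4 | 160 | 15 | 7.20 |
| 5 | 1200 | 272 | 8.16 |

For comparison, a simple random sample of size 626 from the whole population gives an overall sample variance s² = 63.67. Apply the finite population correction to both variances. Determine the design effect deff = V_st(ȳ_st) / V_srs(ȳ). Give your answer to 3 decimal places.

deff ≈ 0.692

V̂(ȳ_st) = Σ W_h² (1 − n_h/N_h) s_h²/n_h, with W_h = N_h/N and N = 3460:
  stratum 1: (520/3460)²·(1 − 75/520)·5.52²/75 = 0.00785286
  stratum 2: (980/3460)²·(1 − 179/980)·7.18²/179 = 0.0188844
  stratum 3: (600/3460)²·(1 − 85/600)·2.19²/85 = 0.00145638
  stratum 4: (160/3460)²·(1 − 15/160)·7.20²/15 = 0.00669745
  stratum 5: (1200/3460)²·(1 − 272/1200)·8.16²/272 = 0.0227713
V_st = 0.0576624
V_srs = (1 − 626/3460)·63.67/626 = 0.0833075
deff = V_st / V_srs = 0.0576624/0.0833075 = 0.6922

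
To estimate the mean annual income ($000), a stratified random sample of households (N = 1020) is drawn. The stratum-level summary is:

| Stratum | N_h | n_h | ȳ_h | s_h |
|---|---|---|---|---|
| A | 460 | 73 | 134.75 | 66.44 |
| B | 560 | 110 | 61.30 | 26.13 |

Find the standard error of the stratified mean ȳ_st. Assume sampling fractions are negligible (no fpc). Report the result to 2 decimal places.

V̂(ȳ_st) = Σ W_h² s_h²/n_h, with W_h = N_h/N and N = 1020:
  stratum A: (460/1020)²·66.44²/73 = 12.2985
  stratum B: (560/1020)²·26.13²/110 = 1.87095
V̂(ȳ_st) = 14.1694
SE(ȳ_st) = √14.1694 = 3.76423

SE(ȳ_st) ≈ 3.76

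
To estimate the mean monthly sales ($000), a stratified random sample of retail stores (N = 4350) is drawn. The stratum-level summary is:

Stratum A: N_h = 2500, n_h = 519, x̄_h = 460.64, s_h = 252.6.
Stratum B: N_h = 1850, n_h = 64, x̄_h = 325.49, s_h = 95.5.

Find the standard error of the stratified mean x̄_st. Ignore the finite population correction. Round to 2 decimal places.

V̂(x̄_st) = Σ W_h² s_h²/n_h, with W_h = N_h/N and N = 4350:
  stratum A: (2500/4350)²·252.6²/519 = 40.607
  stratum B: (1850/4350)²·95.5²/64 = 25.7746
V̂(x̄_st) = 66.3816
SE(x̄_st) = √66.3816 = 8.14749

SE(x̄_st) ≈ 8.15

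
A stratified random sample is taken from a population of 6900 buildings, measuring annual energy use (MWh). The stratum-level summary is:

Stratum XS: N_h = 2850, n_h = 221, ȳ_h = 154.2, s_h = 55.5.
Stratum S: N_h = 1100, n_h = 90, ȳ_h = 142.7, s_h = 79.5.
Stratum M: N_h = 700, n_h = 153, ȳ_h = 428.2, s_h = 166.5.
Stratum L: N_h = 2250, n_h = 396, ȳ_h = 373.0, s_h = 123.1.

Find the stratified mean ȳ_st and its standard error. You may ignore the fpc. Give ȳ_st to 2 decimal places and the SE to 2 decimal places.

ȳ_st ≈ 251.51, SE ≈ 3.18

ȳ_st = Σ W_h ȳ_h = (2850·154.2 + 1100·142.7 + 700·428.2 + 2250·373.0)/6900 = 251.51159
V̂(ȳ_st) = Σ W_h² s_h²/n_h, with W_h = N_h/N and N = 6900:
  stratum XS: (2850/6900)²·55.5²/221 = 2.37785
  stratum S: (1100/6900)²·79.5²/90 = 1.78476
  stratum M: (700/6900)²·166.5²/153 = 1.86481
  stratum L: (2250/6900)²·123.1²/396 = 4.069
V̂(ȳ_st) = 10.0964
SE(ȳ_st) = √10.0964 = 3.17749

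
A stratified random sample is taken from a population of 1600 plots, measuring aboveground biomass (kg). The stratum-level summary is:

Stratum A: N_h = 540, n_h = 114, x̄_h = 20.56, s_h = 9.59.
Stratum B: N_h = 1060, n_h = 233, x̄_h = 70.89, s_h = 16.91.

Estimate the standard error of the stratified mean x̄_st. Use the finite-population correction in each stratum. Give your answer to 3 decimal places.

SE(x̄_st) ≈ 0.702

V̂(x̄_st) = Σ W_h² (1 − n_h/N_h) s_h²/n_h, with W_h = N_h/N and N = 1600:
  stratum A: (540/1600)²·(1 − 114/540)·9.59²/114 = 0.0724929
  stratum B: (1060/1600)²·(1 − 233/1060)·16.91²/233 = 0.420245
V̂(x̄_st) = 0.492738
SE(x̄_st) = √0.492738 = 0.701953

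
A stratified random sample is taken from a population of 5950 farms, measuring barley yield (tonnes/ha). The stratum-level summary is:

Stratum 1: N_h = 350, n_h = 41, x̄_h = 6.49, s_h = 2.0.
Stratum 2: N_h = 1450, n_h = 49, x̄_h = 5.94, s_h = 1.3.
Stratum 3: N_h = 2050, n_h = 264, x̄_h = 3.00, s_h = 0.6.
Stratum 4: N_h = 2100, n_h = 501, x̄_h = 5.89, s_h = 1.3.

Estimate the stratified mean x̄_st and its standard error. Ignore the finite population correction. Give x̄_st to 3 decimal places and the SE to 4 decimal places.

x̄_st ≈ 4.942, SE ≈ 0.0545

x̄_st = Σ W_h x̄_h = (350·6.49 + 1450·5.94 + 2050·3.00 + 2100·5.89)/5950 = 4.94176
V̂(x̄_st) = Σ W_h² s_h²/n_h, with W_h = N_h/N and N = 5950:
  stratum 1: (350/5950)²·2.0²/41 = 0.000337581
  stratum 2: (1450/5950)²·1.3²/49 = 0.0020483
  stratum 3: (2050/5950)²·0.6²/264 = 0.000161872
  stratum 4: (2100/5950)²·1.3²/501 = 0.000420198
V̂(x̄_st) = 0.00296795
SE(x̄_st) = √0.00296795 = 0.0544789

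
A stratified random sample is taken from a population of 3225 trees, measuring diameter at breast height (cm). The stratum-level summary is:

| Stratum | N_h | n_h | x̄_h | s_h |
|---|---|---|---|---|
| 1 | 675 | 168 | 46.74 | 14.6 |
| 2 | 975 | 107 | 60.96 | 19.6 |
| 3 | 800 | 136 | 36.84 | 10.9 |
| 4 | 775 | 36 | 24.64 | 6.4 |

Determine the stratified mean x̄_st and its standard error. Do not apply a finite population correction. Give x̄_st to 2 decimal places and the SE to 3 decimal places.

x̄_st ≈ 43.27, SE ≈ 0.709

x̄_st = Σ W_h x̄_h = (675·46.74 + 975·60.96 + 800·36.84 + 775·24.64)/3225 = 43.27240
V̂(x̄_st) = Σ W_h² s_h²/n_h, with W_h = N_h/N and N = 3225:
  stratum 1: (675/3225)²·14.6²/168 = 0.0555833
  stratum 2: (975/3225)²·19.6²/107 = 0.328154
  stratum 3: (800/3225)²·10.9²/136 = 0.053757
  stratum 4: (775/3225)²·6.4²/36 = 0.0657055
V̂(x̄_st) = 0.5032
SE(x̄_st) = √0.5032 = 0.709366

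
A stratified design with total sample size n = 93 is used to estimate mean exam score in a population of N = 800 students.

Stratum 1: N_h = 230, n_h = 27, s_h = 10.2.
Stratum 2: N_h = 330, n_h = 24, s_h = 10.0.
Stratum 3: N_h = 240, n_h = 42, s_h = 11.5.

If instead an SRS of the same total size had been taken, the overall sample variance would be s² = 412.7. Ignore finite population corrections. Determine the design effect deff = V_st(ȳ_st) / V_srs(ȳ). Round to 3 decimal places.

deff ≈ 0.295

V̂(ȳ_st) = Σ W_h² s_h²/n_h, with W_h = N_h/N and N = 800:
  stratum 1: (230/800)²·10.2²/27 = 0.318502
  stratum 2: (330/800)²·10.0²/24 = 0.708984
  stratum 3: (240/800)²·11.5²/42 = 0.283393
V_st = 1.31088
V_srs = s²/n = 412.7/93 = 4.43763
deff = V_st / V_srs = 1.31088/4.43763 = 0.2954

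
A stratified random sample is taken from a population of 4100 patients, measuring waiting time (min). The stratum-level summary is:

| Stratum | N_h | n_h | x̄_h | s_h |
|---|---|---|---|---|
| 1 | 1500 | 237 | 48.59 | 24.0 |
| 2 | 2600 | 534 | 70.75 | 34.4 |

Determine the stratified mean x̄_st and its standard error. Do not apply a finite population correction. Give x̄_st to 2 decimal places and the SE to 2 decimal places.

x̄_st = Σ W_h x̄_h = (1500·48.59 + 2600·70.75)/4100 = 62.64268
V̂(x̄_st) = Σ W_h² s_h²/n_h, with W_h = N_h/N and N = 4100:
  stratum 1: (1500/4100)²·24.0²/237 = 0.325304
  stratum 2: (2600/4100)²·34.4²/534 = 0.891158
V̂(x̄_st) = 1.21646
SE(x̄_st) = √1.21646 = 1.10293

x̄_st ≈ 62.64, SE ≈ 1.10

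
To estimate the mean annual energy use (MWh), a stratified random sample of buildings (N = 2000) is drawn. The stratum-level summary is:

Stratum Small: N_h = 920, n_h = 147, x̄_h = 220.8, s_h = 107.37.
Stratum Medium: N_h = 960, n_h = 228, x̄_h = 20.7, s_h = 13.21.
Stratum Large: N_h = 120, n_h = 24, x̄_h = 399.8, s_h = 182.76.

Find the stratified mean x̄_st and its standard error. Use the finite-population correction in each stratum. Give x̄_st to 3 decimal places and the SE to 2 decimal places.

x̄_st = Σ W_h x̄_h = (920·220.8 + 960·20.7 + 120·399.8)/2000 = 135.49200
V̂(x̄_st) = Σ W_h² (1 − n_h/N_h) s_h²/n_h, with W_h = N_h/N and N = 2000:
  stratum Small: (920/2000)²·(1 − 147/920)·107.37²/147 = 13.943
  stratum Medium: (960/2000)²·(1 − 228/960)·13.21²/228 = 0.13446
  stratum Large: (120/2000)²·(1 − 24/120)·182.76²/24 = 4.00815
V̂(x̄_st) = 18.0856
SE(x̄_st) = √18.0856 = 4.25272

x̄_st ≈ 135.492, SE ≈ 4.25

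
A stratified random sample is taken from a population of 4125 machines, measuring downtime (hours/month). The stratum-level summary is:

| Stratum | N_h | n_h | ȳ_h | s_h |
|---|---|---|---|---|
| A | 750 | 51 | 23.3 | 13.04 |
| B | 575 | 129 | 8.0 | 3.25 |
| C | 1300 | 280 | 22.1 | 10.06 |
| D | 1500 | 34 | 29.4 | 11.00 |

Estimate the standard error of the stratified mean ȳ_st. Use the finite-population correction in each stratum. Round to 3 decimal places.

V̂(ȳ_st) = Σ W_h² (1 − n_h/N_h) s_h²/n_h, with W_h = N_h/N and N = 4125:
  stratum A: (750/4125)²·(1 − 51/750)·13.04²/51 = 0.102725
  stratum B: (575/4125)²·(1 − 129/575)·3.25²/129 = 0.00123405
  stratum C: (1300/4125)²·(1 − 280/1300)·10.06²/280 = 0.0281665
  stratum D: (1500/4125)²·(1 − 34/1500)·11.00²/34 = 0.459922
V̂(ȳ_st) = 0.592047
SE(ȳ_st) = √0.592047 = 0.769446

SE(ȳ_st) ≈ 0.769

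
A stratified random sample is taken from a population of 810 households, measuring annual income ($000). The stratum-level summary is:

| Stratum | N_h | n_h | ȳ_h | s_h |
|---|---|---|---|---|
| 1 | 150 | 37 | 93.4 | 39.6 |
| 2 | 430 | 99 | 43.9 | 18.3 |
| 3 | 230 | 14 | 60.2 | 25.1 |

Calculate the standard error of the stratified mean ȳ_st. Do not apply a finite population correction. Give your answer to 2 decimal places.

V̂(ȳ_st) = Σ W_h² s_h²/n_h, with W_h = N_h/N and N = 810:
  stratum 1: (150/810)²·39.6²/37 = 1.45345
  stratum 2: (430/810)²·18.3²/99 = 0.953309
  stratum 3: (230/810)²·25.1²/14 = 3.62832
V̂(ȳ_st) = 6.03508
SE(ȳ_st) = √6.03508 = 2.45664

SE(ȳ_st) ≈ 2.46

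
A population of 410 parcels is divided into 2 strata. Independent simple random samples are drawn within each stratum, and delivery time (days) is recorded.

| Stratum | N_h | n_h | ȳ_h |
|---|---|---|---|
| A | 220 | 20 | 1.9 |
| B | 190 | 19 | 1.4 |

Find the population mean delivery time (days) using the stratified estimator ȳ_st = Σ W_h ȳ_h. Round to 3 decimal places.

ȳ_st ≈ 1.668

N = Σ N_h = 410. Stratum weights W_h = N_h/N.
ȳ_st = (220·1.9 + 190·1.4) / 410 = 1.66829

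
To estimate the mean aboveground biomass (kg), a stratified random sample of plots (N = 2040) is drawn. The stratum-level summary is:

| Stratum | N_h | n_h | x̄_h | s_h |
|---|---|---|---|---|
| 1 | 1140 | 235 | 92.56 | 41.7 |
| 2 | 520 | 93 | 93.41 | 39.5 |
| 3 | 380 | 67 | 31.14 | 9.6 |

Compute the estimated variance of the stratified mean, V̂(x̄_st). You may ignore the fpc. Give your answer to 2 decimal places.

V̂(x̄_st) ≈ 3.45

V̂(x̄_st) = Σ W_h² s_h²/n_h, with W_h = N_h/N and N = 2040:
  stratum 1: (1140/2040)²·41.7²/235 = 2.31075
  stratum 2: (520/2040)²·39.5²/93 = 1.09008
  stratum 3: (380/2040)²·9.6²/67 = 0.0477281
V̂(x̄_st) = 3.44856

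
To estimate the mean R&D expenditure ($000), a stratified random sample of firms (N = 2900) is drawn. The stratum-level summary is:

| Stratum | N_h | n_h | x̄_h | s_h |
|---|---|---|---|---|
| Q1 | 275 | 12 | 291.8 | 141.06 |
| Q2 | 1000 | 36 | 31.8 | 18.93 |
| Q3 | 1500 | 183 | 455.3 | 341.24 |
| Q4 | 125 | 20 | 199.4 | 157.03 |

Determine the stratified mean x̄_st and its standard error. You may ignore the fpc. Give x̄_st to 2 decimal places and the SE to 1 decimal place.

x̄_st = Σ W_h x̄_h = (275·291.8 + 1000·31.8 + 1500·455.3 + 125·199.4)/2900 = 282.73103
V̂(x̄_st) = Σ W_h² s_h²/n_h, with W_h = N_h/N and N = 2900:
  stratum Q1: (275/2900)²·141.06²/12 = 14.9106
  stratum Q2: (1000/2900)²·18.93²/36 = 1.18359
  stratum Q3: (1500/2900)²·341.24²/183 = 170.238
  stratum Q4: (125/2900)²·157.03²/20 = 2.29065
V̂(x̄_st) = 188.622
SE(x̄_st) = √188.622 = 13.734

x̄_st ≈ 282.73, SE ≈ 13.7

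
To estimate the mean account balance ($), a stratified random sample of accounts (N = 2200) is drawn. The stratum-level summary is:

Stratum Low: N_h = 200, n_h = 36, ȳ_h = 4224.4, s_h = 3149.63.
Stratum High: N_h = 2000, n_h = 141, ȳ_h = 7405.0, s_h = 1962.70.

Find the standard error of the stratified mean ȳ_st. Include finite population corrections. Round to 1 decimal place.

SE(ȳ_st) ≈ 151.2

V̂(ȳ_st) = Σ W_h² (1 − n_h/N_h) s_h²/n_h, with W_h = N_h/N and N = 2200:
  stratum Low: (200/2200)²·(1 − 36/200)·3149.63²/36 = 1867.43
  stratum High: (2000/2200)²·(1 − 141/2000)·1962.70²/141 = 20987.1
V̂(ȳ_st) = 22854.5
SE(ȳ_st) = √22854.5 = 151.177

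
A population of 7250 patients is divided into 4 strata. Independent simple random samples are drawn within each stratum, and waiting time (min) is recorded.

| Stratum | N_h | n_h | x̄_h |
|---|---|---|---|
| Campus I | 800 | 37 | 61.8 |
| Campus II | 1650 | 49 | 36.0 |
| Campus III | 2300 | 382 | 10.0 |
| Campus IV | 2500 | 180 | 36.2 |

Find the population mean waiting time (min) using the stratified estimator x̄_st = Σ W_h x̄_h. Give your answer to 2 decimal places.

x̄_st ≈ 30.67

N = Σ N_h = 7250. Stratum weights W_h = N_h/N.
x̄_st = (800·61.8 + 1650·36.0 + 2300·10.0 + 2500·36.2) / 7250 = 30.6676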